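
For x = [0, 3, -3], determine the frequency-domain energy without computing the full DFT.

Parseval: Σ|x[n]|² = (1/N)Σ|X[k]|², so Σ|X[k]|² = N·Σ|x[n]|² = 3·18.0000

Σ|X[k]|² = N·Σ|x[n]|² = 3·18.0000 = 54.0000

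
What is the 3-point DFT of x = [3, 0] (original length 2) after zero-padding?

Original 2-point DFT: [3, 3]
Zero-padded 3-point DFT provides frequency interpolation.

DFT_3([x, 0, ...]) = [3, 3, 3]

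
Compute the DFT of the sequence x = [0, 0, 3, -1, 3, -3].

X[k] = Σ(n=0 to 5) x[n] · ω_6^(nk)
where ω_6 = e^(-2πi/6)

Computing each X[k]:
X[0] = 2
X[1] = -3.5000-2.5981i
X[2] = -2.5000-2.5981i
X[3] = 10
X[4] = -2.5000+2.5981i
X[5] = -3.5000+2.5981i

X = [2, -3.5000-2.5981i, -2.5000-2.5981i, 10, -2.5000+2.5981i, -3.5000+2.5981i]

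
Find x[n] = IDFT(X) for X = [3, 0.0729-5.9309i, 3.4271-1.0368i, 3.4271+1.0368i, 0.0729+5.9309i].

x[n] = (1/5) Σ(k=0 to 4) X[k] · e^(2πikn/5)

Computing each x[n]:
x[0] = 2
x[1] = 2
x[2] = 2
x[3] = 0
x[4] = -3

x = [2, 2, 2, 0, -3]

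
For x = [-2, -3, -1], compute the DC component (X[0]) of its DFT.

X[0] = Σ(n=0 to 2) x[n] · ω_3^0 = Σ x[n]
= (-2) + (-3) + (-1)

X[0] = -6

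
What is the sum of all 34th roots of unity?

Sum of all nth roots of unity equals 0 for n > 1 (geometric series with r ≠ 1).

0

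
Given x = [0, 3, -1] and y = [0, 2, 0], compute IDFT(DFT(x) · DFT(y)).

(x ⊛ y)[n] = Σ(m=0 to 2) x[m] · y[(n-m) mod 3]

Computing each output sample:
(x ⊛ y)[0] = -2
(x ⊛ y)[1] = 0
(x ⊛ y)[2] = 6

x ⊛ y = [-2, 0, 6]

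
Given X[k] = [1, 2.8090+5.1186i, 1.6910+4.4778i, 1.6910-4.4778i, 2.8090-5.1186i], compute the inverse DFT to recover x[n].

x[n] = (1/5) Σ(k=0 to 4) X[k] · e^(2πikn/5)

Computing each x[n]:
x[0] = 2
x[1] = -3
x[2] = 0
x[3] = -1
x[4] = 3

x = [2, -3, 0, -1, 3]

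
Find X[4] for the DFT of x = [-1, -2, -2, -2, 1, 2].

X[4] = Σ(n=0 to 5) x[n] · ω_6^(4n) where ω_6 = e^(-2πi/6)
= (-1)·ω_6^0 + (-2)·ω_6^4 + (-2)·ω_6^8 + (-2)·ω_6^12 + (1)·ω_6^16 + (2)·ω_6^20

X[4] = -2.5000-0.8660i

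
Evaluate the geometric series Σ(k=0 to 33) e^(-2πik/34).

Sum of all nth roots of unity equals 0 for n > 1 (geometric series with r ≠ 1).

0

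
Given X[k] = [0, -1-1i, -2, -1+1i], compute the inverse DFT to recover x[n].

x[n] = (1/4) Σ(k=0 to 3) X[k] · e^(2πikn/4)

Computing each x[n]:
x[0] = -1
x[1] = 1
x[2] = 0
x[3] = 0

x = [-1, 1, 0, 0]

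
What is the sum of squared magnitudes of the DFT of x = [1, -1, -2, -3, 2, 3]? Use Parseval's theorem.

Parseval: Σ|x[n]|² = (1/N)Σ|X[k]|², so Σ|X[k]|² = N·Σ|x[n]|² = 6·28.0000

Σ|X[k]|² = N·Σ|x[n]|² = 6·28.0000 = 168.0000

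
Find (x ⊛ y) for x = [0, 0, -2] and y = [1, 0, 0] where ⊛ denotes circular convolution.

(x ⊛ y)[n] = Σ(m=0 to 2) x[m] · y[(n-m) mod 3]

Computing each output sample:
(x ⊛ y)[0] = 0
(x ⊛ y)[1] = 0
(x ⊛ y)[2] = -2

x ⊛ y = [0, 0, -2]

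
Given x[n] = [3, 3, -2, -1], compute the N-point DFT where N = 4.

X[k] = Σ(n=0 to 3) x[n] · ω_4^(nk)
where ω_4 = e^(-2πi/4)

Computing each X[k]:
X[0] = 3
X[1] = 5-4i
X[2] = -1
X[3] = 5+4i

X = [3, 5-4i, -1, 5+4i]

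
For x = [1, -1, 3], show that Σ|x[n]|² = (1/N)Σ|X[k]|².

Time domain:
Σ|x[n]|² = |1|² + |-1|² + |3|² = 11.0000

Frequency domain:
(1/3)Σ|X[k]|² = (1/3)(|3|² + |3.4641i|² + |-3.4641i|²) = (1/3)·33.0000 = 11.0000

Both sides agree, confirming Parseval's theorem.

Σ|x[n]|² = (1/N)Σ|X[k]|² = 11.0000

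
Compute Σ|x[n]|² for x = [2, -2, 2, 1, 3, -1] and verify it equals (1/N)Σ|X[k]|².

Time domain:
Σ|x[n]|² = |2|² + |-2|² + |2|² + |1|² + |3|² + |-1|² = 23.0000

Frequency domain:
(1/6)Σ|X[k]|² = (1/6)(|5|² + |-3.0000+1.7321i|² + |2|² + |9|² + |2|² + |-3.0000-1.7321i|²) = (1/6)·138.0000 = 23.0000

Both sides agree, confirming Parseval's theorem.

Σ|x[n]|² = (1/N)Σ|X[k]|² = 23.0000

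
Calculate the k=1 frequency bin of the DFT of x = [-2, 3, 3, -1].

X[1] = Σ(n=0 to 3) x[n] · ω_4^(1n) where ω_4 = e^(-2πi/4)
= (-2)·ω_4^0 + (3)·ω_4^1 + (3)·ω_4^2 + (-1)·ω_4^3

X[1] = -5-4i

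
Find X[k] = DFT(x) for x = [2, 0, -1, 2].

X[k] = Σ(n=0 to 3) x[n] · ω_4^(nk)
where ω_4 = e^(-2πi/4)

Computing each X[k]:
X[0] = 3
X[1] = 3+2i
X[2] = -1
X[3] = 3-2i

X = [3, 3+2i, -1, 3-2i]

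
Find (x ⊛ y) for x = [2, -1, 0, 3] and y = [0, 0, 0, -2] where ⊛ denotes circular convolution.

(x ⊛ y)[n] = Σ(m=0 to 3) x[m] · y[(n-m) mod 4]

Computing each output sample:
(x ⊛ y)[0] = 2
(x ⊛ y)[1] = 0
(x ⊛ y)[2] = -6
(x ⊛ y)[3] = -4

x ⊛ y = [2, 0, -6, -4]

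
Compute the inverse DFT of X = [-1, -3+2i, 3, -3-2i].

x[n] = (1/4) Σ(k=0 to 3) X[k] · e^(2πikn/4)

Computing each x[n]:
x[0] = -1
x[1] = -2
x[2] = 2
x[3] = 0

x = [-1, -2, 2, 0]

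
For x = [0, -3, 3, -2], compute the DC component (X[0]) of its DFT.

X[0] = Σ(n=0 to 3) x[n] · ω_4^0 = Σ x[n]
= (0) + (-3) + (3) + (-2)

X[0] = -2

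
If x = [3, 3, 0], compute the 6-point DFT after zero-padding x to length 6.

Original 3-point DFT: [6, 1.5000-2.5981i, 1.5000+2.5981i]
Zero-padded 6-point DFT provides frequency interpolation.

DFT_6([x, 0, ...]) = [6, 4.5000-2.5981i, 1.5000-2.5981i, 0, 1.5000+2.5981i, 4.5000+2.5981i]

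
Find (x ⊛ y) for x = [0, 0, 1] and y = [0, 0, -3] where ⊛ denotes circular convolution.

(x ⊛ y)[n] = Σ(m=0 to 2) x[m] · y[(n-m) mod 3]

Computing each output sample:
(x ⊛ y)[0] = 0
(x ⊛ y)[1] = -3
(x ⊛ y)[2] = 0

x ⊛ y = [0, -3, 0]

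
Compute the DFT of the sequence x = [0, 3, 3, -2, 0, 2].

X[k] = Σ(n=0 to 5) x[n] · ω_6^(nk)
where ω_6 = e^(-2πi/6)

Computing each X[k]:
X[0] = 6
X[1] = 3.0000-3.4641i
X[2] = -6.0000+1.7321i
X[3] = 0
X[4] = -6.0000-1.7321i
X[5] = 3.0000+3.4641i

X = [6, 3.0000-3.4641i, -6.0000+1.7321i, 0, -6.0000-1.7321i, 3.0000+3.4641i]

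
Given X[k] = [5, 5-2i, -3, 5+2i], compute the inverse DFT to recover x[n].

x[n] = (1/4) Σ(k=0 to 3) X[k] · e^(2πikn/4)

Computing each x[n]:
x[0] = 3
x[1] = 3
x[2] = -2
x[3] = 1

x = [3, 3, -2, 1]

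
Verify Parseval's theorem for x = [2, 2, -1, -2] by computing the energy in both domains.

Time domain:
Σ|x[n]|² = |2|² + |2|² + |-1|² + |-2|² = 13.0000

Frequency domain:
(1/4)Σ|X[k]|² = (1/4)(|1|² + |3-4i|² + |1|² + |3+4i|²) = (1/4)·52.0000 = 13.0000

Both sides agree, confirming Parseval's theorem.

Σ|x[n]|² = (1/N)Σ|X[k]|² = 13.0000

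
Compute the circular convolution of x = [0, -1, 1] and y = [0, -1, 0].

(x ⊛ y)[n] = Σ(m=0 to 2) x[m] · y[(n-m) mod 3]

Computing each output sample:
(x ⊛ y)[0] = -1
(x ⊛ y)[1] = 0
(x ⊛ y)[2] = 1

x ⊛ y = [-1, 0, 1]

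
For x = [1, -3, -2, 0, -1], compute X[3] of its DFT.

X[3] = Σ(n=0 to 4) x[n] · ω_5^(3n) where ω_5 = e^(-2πi/5)
= (1)·ω_5^0 + (-3)·ω_5^3 + (-2)·ω_5^6 + (0)·ω_5^9 + (-1)·ω_5^12

X[3] = 3.6180+0.7265i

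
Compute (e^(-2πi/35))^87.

Since ω_35^35 = 1, powers reduce modulo 35.
87 mod 35 = 17
So ω_35^87 = ω_35^17 = e^(-2πi·17/35)

ω_35^87 = ω_35^17 = -0.9960-0.0896i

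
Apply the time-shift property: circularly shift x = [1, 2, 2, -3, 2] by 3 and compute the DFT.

Time shift by 3: X_shifted[k] = ω_5^(3k) · X[k]
Shifted x = [2, -3, 2, 1, 2]

DFT(x[n-3]) = [4, -0.7361+4.1675i, 3.7361+3.8900i, 3.7361-3.8900i, -0.7361-4.1675i]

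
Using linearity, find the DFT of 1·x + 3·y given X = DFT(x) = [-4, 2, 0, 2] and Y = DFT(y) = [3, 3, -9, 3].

By linearity: DFT(1x + 3y) = 1·DFT(x) + 3·DFT(y)
= 1·[-4, 2, 0, 2] + 3·[3, 3, -9, 3]

Computing element-wise:
Z[0] = 1·(-4) + 3·(3) = 5
Z[1] = 1·(2) + 3·(3) = 11
Z[2] = 1·(0) + 3·(-9) = -27
Z[3] = 1·(2) + 3·(3) = 11

DFT(1x + 3y) = 1·X + 3·Y = [5, 11, -27, 11]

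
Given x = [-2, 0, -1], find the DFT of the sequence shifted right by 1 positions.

Time shift by 1: X_shifted[k] = ω_3^(1k) · X[k]
Shifted x = [-1, -2, 0]

DFT(x[n-1]) = [-3, 1.7321i, -1.7321i]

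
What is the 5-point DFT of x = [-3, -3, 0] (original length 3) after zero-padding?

Original 3-point DFT: [-6, -1.5000+2.5981i, -1.5000-2.5981i]
Zero-padded 5-point DFT provides frequency interpolation.

DFT_5([x, 0, ...]) = [-6, -3.9271+2.8532i, -0.5729+1.7634i, -0.5729-1.7634i, -3.9271-2.8532i]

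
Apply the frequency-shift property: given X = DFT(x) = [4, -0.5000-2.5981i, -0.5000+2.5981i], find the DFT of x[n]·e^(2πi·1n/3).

Modulation property: DFT(ω_3^(-1n)·x[n]) = X[(k-1) mod 3], so circularly shift X by 1 positions.

X[k-1] = [-0.5000+2.5981i, 4, -0.5000-2.5981i]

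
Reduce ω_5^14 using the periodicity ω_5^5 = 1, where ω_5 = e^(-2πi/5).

Since ω_5^5 = 1, powers reduce modulo 5.
14 mod 5 = 4
So ω_5^14 = ω_5^4 = e^(-2πi·4/5)

ω_5^14 = ω_5^4 = 0.3090+0.9511i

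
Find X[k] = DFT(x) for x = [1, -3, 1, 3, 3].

X[k] = Σ(n=0 to 4) x[n] · ω_5^(nk)
where ω_5 = e^(-2πi/5)

Computing each X[k]:
X[0] = 5
X[1] = -2.2361+6.8819i
X[2] = 2.2361+1.6246i
X[3] = 2.2361-1.6246i
X[4] = -2.2361-6.8819i

X = [5, -2.2361+6.8819i, 2.2361+1.6246i, 2.2361-1.6246i, -2.2361-6.8819i]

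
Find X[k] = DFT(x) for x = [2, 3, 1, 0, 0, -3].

X[k] = Σ(n=0 to 5) x[n] · ω_6^(nk)
where ω_6 = e^(-2πi/6)

Computing each X[k]:
X[0] = 3
X[1] = 1.5000-6.0622i
X[2] = 1.5000-4.3301i
X[3] = 3
X[4] = 1.5000+4.3301i
X[5] = 1.5000+6.0622i

X = [3, 1.5000-6.0622i, 1.5000-4.3301i, 3, 1.5000+4.3301i, 1.5000+6.0622i]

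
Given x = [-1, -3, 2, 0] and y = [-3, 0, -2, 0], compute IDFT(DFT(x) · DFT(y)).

(x ⊛ y)[n] = Σ(m=0 to 3) x[m] · y[(n-m) mod 4]

Computing each output sample:
(x ⊛ y)[0] = -1
(x ⊛ y)[1] = 9
(x ⊛ y)[2] = -4
(x ⊛ y)[3] = 6

x ⊛ y = [-1, 9, -4, 6]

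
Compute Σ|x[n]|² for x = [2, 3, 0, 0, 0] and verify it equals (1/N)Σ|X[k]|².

Time domain:
Σ|x[n]|² = |2|² + |3|² + |0|² + |0|² + |0|² = 13.0000

Frequency domain:
(1/5)Σ|X[k]|² = (1/5)(|5|² + |2.9271-2.8532i|² + |-0.4271-1.7634i|² + |-0.4271+1.7634i|² + |2.9271+2.8532i|²) = (1/5)·65.0000 = 13.0000

Both sides agree, confirming Parseval's theorem.

Σ|x[n]|² = (1/N)Σ|X[k]|² = 13.0000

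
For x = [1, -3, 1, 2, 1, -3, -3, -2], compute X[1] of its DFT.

X[1] = Σ(n=0 to 7) x[n] · ω_8^(1n) where ω_8 = e^(-2πi/8)
= (1)·ω_8^0 + (-3)·ω_8^1 + (1)·ω_8^2 + (2)·ω_8^3 + (1)·ω_8^4 + (-3)·ω_8^5 + (-3)·ω_8^6 + (-2)·ω_8^7

X[1] = -2.8284-6.8284i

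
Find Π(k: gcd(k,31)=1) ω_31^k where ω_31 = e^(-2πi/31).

The primitive 31st roots of unity are ω_31^k for k coprime to 31: k ∈ {1, 2, 3, 4, 5, 6, 7, 8, 9, 10, 11, 12, 13, 14, 15, 16, 17, 18, 19, 20, 21, 22, 23, 24, 25, 26, 27, 28, 29, 30}
Their product equals the constant term of the cyclotomic polynomial Φ_31(x) up to sign.
For n ≥ 3, the product of all primitive nth roots of unity is 1. (For n=1 it is 1; for n=2 it is -1.)

1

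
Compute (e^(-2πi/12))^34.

Since ω_12^12 = 1, powers reduce modulo 12.
34 mod 12 = 10
So ω_12^34 = ω_12^10 = e^(-2πi·10/12)

ω_12^34 = ω_12^10 = 0.5000+0.8660i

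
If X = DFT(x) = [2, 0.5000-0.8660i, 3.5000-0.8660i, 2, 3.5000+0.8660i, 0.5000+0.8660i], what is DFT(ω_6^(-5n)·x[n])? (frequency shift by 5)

Modulation property: DFT(ω_6^(-5n)·x[n]) = X[(k-5) mod 6], so circularly shift X by 5 positions.

X[k-5] = [0.5000-0.8660i, 3.5000-0.8660i, 2, 3.5000+0.8660i, 0.5000+0.8660i, 2]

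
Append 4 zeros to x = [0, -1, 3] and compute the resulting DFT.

Original 3-point DFT: [2, -1.0000+3.4641i, -1.0000-3.4641i]
Zero-padded 7-point DFT provides frequency interpolation.

DFT_7([x, 0, ...]) = [2, -1.2911-2.1430i, -2.4804+2.2766i, 2.7714+2.7794i, 2.7714-2.7794i, -2.4804-2.2766i, -1.2911+2.1430i]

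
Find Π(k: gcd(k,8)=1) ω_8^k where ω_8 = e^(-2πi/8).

The primitive 8th roots of unity are ω_8^k for k coprime to 8: k ∈ {1, 3, 5, 7}
Their product equals the constant term of the cyclotomic polynomial Φ_8(x) up to sign.
For n ≥ 3, the product of all primitive nth roots of unity is 1. (For n=1 it is 1; for n=2 it is -1.)

1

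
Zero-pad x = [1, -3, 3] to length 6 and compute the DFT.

Original 3-point DFT: [1, 1.0000+5.1962i, 1.0000-5.1962i]
Zero-padded 6-point DFT provides frequency interpolation.

DFT_6([x, 0, ...]) = [1, -2, 1.0000+5.1962i, 7, 1.0000-5.1962i, -2]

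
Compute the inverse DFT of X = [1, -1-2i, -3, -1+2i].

x[n] = (1/4) Σ(k=0 to 3) X[k] · e^(2πikn/4)

Computing each x[n]:
x[0] = -1
x[1] = 2
x[2] = 0
x[3] = 0

x = [-1, 2, 0, 0]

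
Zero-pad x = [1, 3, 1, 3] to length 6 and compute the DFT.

Original 4-point DFT: [8, 0, -4, 0]
Zero-padded 6-point DFT provides frequency interpolation.

DFT_6([x, 0, ...]) = [8, -1.0000-3.4641i, 2.0000-1.7321i, -4, 2.0000+1.7321i, -1.0000+3.4641i]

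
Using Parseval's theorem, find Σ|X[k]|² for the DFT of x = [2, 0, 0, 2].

Parseval: Σ|x[n]|² = (1/N)Σ|X[k]|², so Σ|X[k]|² = N·Σ|x[n]|² = 4·8.0000

Σ|X[k]|² = N·Σ|x[n]|² = 4·8.0000 = 32.0000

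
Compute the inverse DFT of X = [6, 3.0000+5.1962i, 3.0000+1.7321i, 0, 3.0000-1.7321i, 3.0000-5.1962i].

x[n] = (1/6) Σ(k=0 to 5) X[k] · e^(2πikn/6)

Computing each x[n]:
x[0] = 3
x[1] = -1
x[2] = -1
x[3] = 1
x[4] = 1
x[5] = 3

x = [3, -1, -1, 1, 1, 3]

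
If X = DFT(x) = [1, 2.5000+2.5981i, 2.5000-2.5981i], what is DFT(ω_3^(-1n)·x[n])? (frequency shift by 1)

Modulation property: DFT(ω_3^(-1n)·x[n]) = X[(k-1) mod 3], so circularly shift X by 1 positions.

X[k-1] = [2.5000-2.5981i, 1, 2.5000+2.5981i]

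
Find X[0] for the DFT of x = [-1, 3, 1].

X[0] = Σ(n=0 to 2) x[n] · ω_3^0 = Σ x[n]
= (-1) + (3) + (1)

X[0] = 3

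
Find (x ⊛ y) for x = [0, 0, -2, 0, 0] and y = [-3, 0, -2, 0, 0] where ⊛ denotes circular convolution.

(x ⊛ y)[n] = Σ(m=0 to 4) x[m] · y[(n-m) mod 5]

Computing each output sample:
(x ⊛ y)[0] = 0
(x ⊛ y)[1] = 0
(x ⊛ y)[2] = 6
(x ⊛ y)[3] = 0
(x ⊛ y)[4] = 4

x ⊛ y = [0, 0, 6, 0, 4]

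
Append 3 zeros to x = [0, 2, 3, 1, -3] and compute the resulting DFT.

Original 5-point DFT: [3, -3.5451-5.9309i, 2.0451-1.0368i, 2.0451+1.0368i, -3.5451+5.9309i]
Zero-padded 8-point DFT provides frequency interpolation.

DFT_8([x, 0, ...]) = [3, 3.7071-5.1213i, -6-1i, 2.2929+0.8787i, -3, 2.2929-0.8787i, -6+1i, 3.7071+5.1213i]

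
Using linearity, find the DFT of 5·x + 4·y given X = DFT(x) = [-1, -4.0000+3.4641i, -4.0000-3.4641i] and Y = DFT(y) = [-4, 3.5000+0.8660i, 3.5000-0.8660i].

By linearity: DFT(5x + 4y) = 5·DFT(x) + 4·DFT(y)
= 5·[-1, -4.0000+3.4641i, -4.0000-3.4641i] + 4·[-4, 3.5000+0.8660i, 3.5000-0.8660i]

Computing element-wise:
Z[0] = 5·(-1) + 4·(-4) = -21
Z[1] = 5·(-4.0000+3.4641i) + 4·(3.5000+0.8660i) = -6.0000+20.7845i
Z[2] = 5·(-4.0000-3.4641i) + 4·(3.5000-0.8660i) = -6.0000-20.7845i

DFT(5x + 4y) = 5·X + 4·Y = [-21, -6.0000+20.7845i, -6.0000-20.7845i]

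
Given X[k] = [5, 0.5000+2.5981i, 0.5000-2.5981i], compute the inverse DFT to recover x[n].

x[n] = (1/3) Σ(k=0 to 2) X[k] · e^(2πikn/3)

Computing each x[n]:
x[0] = 2
x[1] = 0
x[2] = 3

x = [2, 0, 3]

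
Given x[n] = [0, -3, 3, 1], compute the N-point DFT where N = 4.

X[k] = Σ(n=0 to 3) x[n] · ω_4^(nk)
where ω_4 = e^(-2πi/4)

Computing each X[k]:
X[0] = 1
X[1] = -3+4i
X[2] = 5
X[3] = -3-4i

X = [1, -3+4i, 5, -3-4i]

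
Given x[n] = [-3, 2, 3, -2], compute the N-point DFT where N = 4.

X[k] = Σ(n=0 to 3) x[n] · ω_4^(nk)
where ω_4 = e^(-2πi/4)

Computing each X[k]:
X[0] = 0
X[1] = -6-4i
X[2] = 0
X[3] = -6+4i

X = [0, -6-4i, 0, -6+4i]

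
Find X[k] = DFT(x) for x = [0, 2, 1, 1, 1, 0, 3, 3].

X[k] = Σ(n=0 to 7) x[n] · ω_8^(nk)
where ω_8 = e^(-2πi/8)

Computing each X[k]:
X[0] = 11
X[1] = 1.8284+2.0000i
X[2] = -3+2i
X[3] = -3.8284-2.0000i
X[4] = -1
X[5] = -3.8284+2.0000i
X[6] = -3-2i
X[7] = 1.8284-2.0000i

X = [11, 1.8284+2.0000i, -3+2i, -3.8284-2.0000i, -1, -3.8284+2.0000i, -3-2i, 1.8284-2.0000i]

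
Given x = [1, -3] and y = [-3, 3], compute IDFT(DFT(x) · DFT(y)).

(x ⊛ y)[n] = Σ(m=0 to 1) x[m] · y[(n-m) mod 2]

Computing each output sample:
(x ⊛ y)[0] = -12
(x ⊛ y)[1] = 12

x ⊛ y = [-12, 12]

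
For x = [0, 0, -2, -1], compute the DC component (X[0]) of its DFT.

X[0] = Σ(n=0 to 3) x[n] · ω_4^0 = Σ x[n]
= (0) + (0) + (-2) + (-1)

X[0] = -3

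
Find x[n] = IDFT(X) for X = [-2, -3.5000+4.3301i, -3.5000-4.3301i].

x[n] = (1/3) Σ(k=0 to 2) X[k] · e^(2πikn/3)

Computing each x[n]:
x[0] = -3
x[1] = -2
x[2] = 3

x = [-3, -2, 3]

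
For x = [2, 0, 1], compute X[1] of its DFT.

X[1] = Σ(n=0 to 2) x[n] · ω_3^(1n) where ω_3 = e^(-2πi/3)
= (2)·ω_3^0 + (0)·ω_3^1 + (1)·ω_3^2

X[1] = 1.5000+0.8660i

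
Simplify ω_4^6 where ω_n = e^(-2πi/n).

Since ω_4^4 = 1, powers reduce modulo 4.
6 mod 4 = 2
So ω_4^6 = ω_4^2 = e^(-2πi·2/4)

ω_4^6 = ω_4^2 = -1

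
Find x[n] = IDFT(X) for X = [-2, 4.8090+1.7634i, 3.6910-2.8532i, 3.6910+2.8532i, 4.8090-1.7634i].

x[n] = (1/5) Σ(k=0 to 4) X[k] · e^(2πikn/5)

Computing each x[n]:
x[0] = 3
x[1] = -1
x[2] = -3
x[3] = 0
x[4] = -1

x = [3, -1, -3, 0, -1]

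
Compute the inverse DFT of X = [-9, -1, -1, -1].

x[n] = (1/4) Σ(k=0 to 3) X[k] · e^(2πikn/4)

Computing each x[n]:
x[0] = -3
x[1] = -2
x[2] = -2
x[3] = -2

x = [-3, -2, -2, -2]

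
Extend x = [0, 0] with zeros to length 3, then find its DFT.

Original 2-point DFT: [0, 0]
Zero-padded 3-point DFT provides frequency interpolation.

DFT_3([x, 0, ...]) = [0, 0, 0]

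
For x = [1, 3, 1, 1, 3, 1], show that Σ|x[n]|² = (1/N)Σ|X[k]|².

Time domain:
Σ|x[n]|² = |1|² + |3|² + |1|² + |1|² + |3|² + |1|² = 22.0000

Frequency domain:
(1/6)Σ|X[k]|² = (1/6)(|10|² + |0|² + |-2.0000-3.4641i|² + |0|² + |-2.0000+3.4641i|² + |0|²) = (1/6)·132.0000 = 22.0000

Both sides agree, confirming Parseval's theorem.

Σ|x[n]|² = (1/N)Σ|X[k]|² = 22.0000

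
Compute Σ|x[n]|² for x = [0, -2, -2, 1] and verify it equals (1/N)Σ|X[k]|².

Time domain:
Σ|x[n]|² = |0|² + |-2|² + |-2|² + |1|² = 9.0000

Frequency domain:
(1/4)Σ|X[k]|² = (1/4)(|-3|² + |2+3i|² + |-1|² + |2-3i|²) = (1/4)·36.0000 = 9.0000

Both sides agree, confirming Parseval's theorem.

Σ|x[n]|² = (1/N)Σ|X[k]|² = 9.0000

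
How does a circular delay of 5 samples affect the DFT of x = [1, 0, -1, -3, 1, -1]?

Time shift by 5: X_shifted[k] = ω_6^(5k) · X[k]
Shifted x = [0, -1, -3, 1, -1, 1]

DFT(x[n-5]) = [-3, 1.0000+3.4641i, 3, -5, 3, 1.0000-3.4641i]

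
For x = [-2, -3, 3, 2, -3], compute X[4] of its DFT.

X[4] = Σ(n=0 to 4) x[n] · ω_5^(4n) where ω_5 = e^(-2πi/5)
= (-2)·ω_5^0 + (-3)·ω_5^4 + (3)·ω_5^8 + (2)·ω_5^12 + (-3)·ω_5^16

X[4] = -7.8992+0.5878i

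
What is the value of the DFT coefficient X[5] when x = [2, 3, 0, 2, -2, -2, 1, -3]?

X[5] = Σ(n=0 to 7) x[n] · ω_8^(5n) where ω_8 = e^(-2πi/8)
= (2)·ω_8^0 + (3)·ω_8^5 + (0)·ω_8^10 + (2)·ω_8^15 + (-2)·ω_8^20 + (-2)·ω_8^25 + (1)·ω_8^30 + (-3)·ω_8^35

X[5] = 4.0000+8.0711i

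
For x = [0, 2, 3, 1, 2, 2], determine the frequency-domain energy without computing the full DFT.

Parseval: Σ|x[n]|² = (1/N)Σ|X[k]|², so Σ|X[k]|² = N·Σ|x[n]|² = 6·22.0000

Σ|X[k]|² = N·Σ|x[n]|² = 6·22.0000 = 132.0000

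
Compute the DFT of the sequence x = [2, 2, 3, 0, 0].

X[k] = Σ(n=0 to 4) x[n] · ω_5^(nk)
where ω_5 = e^(-2πi/5)

Computing each X[k]:
X[0] = 7
X[1] = 0.1910-3.6655i
X[2] = 1.3090+1.6776i
X[3] = 1.3090-1.6776i
X[4] = 0.1910+3.6655i

X = [7, 0.1910-3.6655i, 1.3090+1.6776i, 1.3090-1.6776i, 0.1910+3.6655i]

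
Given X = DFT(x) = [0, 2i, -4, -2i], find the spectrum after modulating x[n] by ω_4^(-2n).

Modulation property: DFT(ω_4^(-2n)·x[n]) = X[(k-2) mod 4], so circularly shift X by 2 positions.

X[k-2] = [-4, -2i, 0, 2i]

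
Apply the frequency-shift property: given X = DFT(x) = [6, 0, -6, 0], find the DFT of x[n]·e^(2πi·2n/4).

Modulation property: DFT(ω_4^(-2n)·x[n]) = X[(k-2) mod 4], so circularly shift X by 2 positions.

X[k-2] = [-6, 0, 6, 0]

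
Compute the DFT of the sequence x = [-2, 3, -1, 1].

X[k] = Σ(n=0 to 3) x[n] · ω_4^(nk)
where ω_4 = e^(-2πi/4)

Computing each X[k]:
X[0] = 1
X[1] = -1-2i
X[2] = -7
X[3] = -1+2i

X = [1, -1-2i, -7, -1+2i]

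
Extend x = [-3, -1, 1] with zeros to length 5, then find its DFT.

Original 3-point DFT: [-3, -3.0000+1.7321i, -3.0000-1.7321i]
Zero-padded 5-point DFT provides frequency interpolation.

DFT_5([x, 0, ...]) = [-3, -4.1180+0.3633i, -1.8820+1.5388i, -1.8820-1.5388i, -4.1180-0.3633i]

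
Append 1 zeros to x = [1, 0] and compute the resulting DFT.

Original 2-point DFT: [1, 1]
Zero-padded 3-point DFT provides frequency interpolation.

DFT_3([x, 0, ...]) = [1, 1, 1]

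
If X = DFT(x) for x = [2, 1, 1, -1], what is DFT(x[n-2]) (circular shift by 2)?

Time shift by 2: X_shifted[k] = ω_4^(2k) · X[k]
Shifted x = [1, -1, 2, 1]

DFT(x[n-2]) = [3, -1+2i, 3, -1-2i]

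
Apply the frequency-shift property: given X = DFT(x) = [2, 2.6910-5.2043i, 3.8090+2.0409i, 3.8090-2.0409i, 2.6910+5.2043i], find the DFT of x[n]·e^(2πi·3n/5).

Modulation property: DFT(ω_5^(-3n)·x[n]) = X[(k-3) mod 5], so circularly shift X by 3 positions.

X[k-3] = [3.8090+2.0409i, 3.8090-2.0409i, 2.6910+5.2043i, 2, 2.6910-5.2043i]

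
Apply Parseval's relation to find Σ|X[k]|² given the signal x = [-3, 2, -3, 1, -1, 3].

Parseval: Σ|x[n]|² = (1/N)Σ|X[k]|², so Σ|X[k]|² = N·Σ|x[n]|² = 6·33.0000

Σ|X[k]|² = N·Σ|x[n]|² = 6·33.0000 = 198.0000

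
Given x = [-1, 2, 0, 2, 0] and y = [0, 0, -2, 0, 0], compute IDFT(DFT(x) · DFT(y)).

(x ⊛ y)[n] = Σ(m=0 to 4) x[m] · y[(n-m) mod 5]

Computing each output sample:
(x ⊛ y)[0] = -4
(x ⊛ y)[1] = 0
(x ⊛ y)[2] = 2
(x ⊛ y)[3] = -4
(x ⊛ y)[4] = 0

x ⊛ y = [-4, 0, 2, -4, 0]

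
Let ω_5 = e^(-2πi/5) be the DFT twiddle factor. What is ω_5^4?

ω_5^4 = e^(-2πi·4/5)
= cos(-2π·4/5) + i·sin(-2π·4/5)
= cos(-8π/5) + i·sin(-8π/5)

ω_5^4 = cos(-8π/5) + i·sin(-8π/5) = 0.3090+0.9511i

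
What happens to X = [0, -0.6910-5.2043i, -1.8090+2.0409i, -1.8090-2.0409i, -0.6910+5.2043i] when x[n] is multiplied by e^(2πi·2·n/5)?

Modulation property: DFT(ω_5^(-2n)·x[n]) = X[(k-2) mod 5], so circularly shift X by 2 positions.

X[k-2] = [-1.8090-2.0409i, -0.6910+5.2043i, 0, -0.6910-5.2043i, -1.8090+2.0409i]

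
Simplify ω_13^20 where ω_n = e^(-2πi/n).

Since ω_13^13 = 1, powers reduce modulo 13.
20 mod 13 = 7
So ω_13^20 = ω_13^7 = e^(-2πi·7/13)

ω_13^20 = ω_13^7 = -0.9709+0.2393i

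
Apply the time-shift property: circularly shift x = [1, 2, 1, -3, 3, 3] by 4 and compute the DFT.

Time shift by 4: X_shifted[k] = ω_6^(4k) · X[k]
Shifted x = [1, -3, 3, 3, 1, 2]

DFT(x[n-4]) = [7, -4.5000+2.5981i, 2.5000+6.0622i, 3, 2.5000-6.0622i, -4.5000-2.5981i]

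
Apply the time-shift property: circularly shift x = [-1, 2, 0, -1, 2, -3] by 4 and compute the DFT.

Time shift by 4: X_shifted[k] = ω_6^(4k) · X[k]
Shifted x = [0, -1, 2, -3, -1, 2]

DFT(x[n-4]) = [-1, 3, -4.0000+5.1962i, 3, -4.0000-5.1962i, 3]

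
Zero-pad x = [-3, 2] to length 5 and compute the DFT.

Original 2-point DFT: [-1, -5]
Zero-padded 5-point DFT provides frequency interpolation.

DFT_5([x, 0, ...]) = [-1, -2.3820-1.9021i, -4.6180-1.1756i, -4.6180+1.1756i, -2.3820+1.9021i]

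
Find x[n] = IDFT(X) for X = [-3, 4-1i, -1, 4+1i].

x[n] = (1/4) Σ(k=0 to 3) X[k] · e^(2πikn/4)

Computing each x[n]:
x[0] = 1
x[1] = 0
x[2] = -3
x[3] = -1

x = [1, 0, -3, -1]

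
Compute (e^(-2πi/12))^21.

Since ω_12^12 = 1, powers reduce modulo 12.
21 mod 12 = 9
So ω_12^21 = ω_12^9 = e^(-2πi·9/12)

ω_12^21 = ω_12^9 = 1i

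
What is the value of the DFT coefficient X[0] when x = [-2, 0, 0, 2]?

X[0] = Σ(n=0 to 3) x[n] · ω_4^0 = Σ x[n]
= (-2) + (0) + (0) + (2)

X[0] = 0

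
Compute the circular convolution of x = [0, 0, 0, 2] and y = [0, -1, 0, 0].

(x ⊛ y)[n] = Σ(m=0 to 3) x[m] · y[(n-m) mod 4]

Computing each output sample:
(x ⊛ y)[0] = -2
(x ⊛ y)[1] = 0
(x ⊛ y)[2] = 0
(x ⊛ y)[3] = 0

x ⊛ y = [-2, 0, 0, 0]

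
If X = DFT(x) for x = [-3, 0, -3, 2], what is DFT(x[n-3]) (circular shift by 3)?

Time shift by 3: X_shifted[k] = ω_4^(3k) · X[k]
Shifted x = [0, -3, 2, -3]

DFT(x[n-3]) = [-4, -2, 8, -2]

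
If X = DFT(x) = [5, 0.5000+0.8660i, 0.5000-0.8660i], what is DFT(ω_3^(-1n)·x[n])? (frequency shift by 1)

Modulation property: DFT(ω_3^(-1n)·x[n]) = X[(k-1) mod 3], so circularly shift X by 1 positions.

X[k-1] = [0.5000-0.8660i, 5, 0.5000+0.8660i]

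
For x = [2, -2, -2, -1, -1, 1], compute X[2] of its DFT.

X[2] = Σ(n=0 to 5) x[n] · ω_6^(2n) where ω_6 = e^(-2πi/6)
= (2)·ω_6^0 + (-2)·ω_6^2 + (-2)·ω_6^4 + (-1)·ω_6^6 + (-1)·ω_6^8 + (1)·ω_6^10

X[2] = 3.0000+1.7321i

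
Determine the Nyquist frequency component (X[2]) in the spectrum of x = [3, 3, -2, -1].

X[2] = Σ(n=0 to 3) x[n] · ω_4^(2n) where ω_4 = e^(-2πi/4)
= (3)·ω_4^0 + (3)·ω_4^2 + (-2)·ω_4^4 + (-1)·ω_4^6

X[2] = -1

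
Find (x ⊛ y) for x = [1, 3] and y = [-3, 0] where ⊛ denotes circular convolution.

(x ⊛ y)[n] = Σ(m=0 to 1) x[m] · y[(n-m) mod 2]

Computing each output sample:
(x ⊛ y)[0] = -3
(x ⊛ y)[1] = -9

x ⊛ y = [-3, -9]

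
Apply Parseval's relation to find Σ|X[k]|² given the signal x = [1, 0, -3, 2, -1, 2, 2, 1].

Parseval: Σ|x[n]|² = (1/N)Σ|X[k]|², so Σ|X[k]|² = N·Σ|x[n]|² = 8·24.0000

Σ|X[k]|² = N·Σ|x[n]|² = 8·24.0000 = 192.0000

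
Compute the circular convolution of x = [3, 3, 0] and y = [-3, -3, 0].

(x ⊛ y)[n] = Σ(m=0 to 2) x[m] · y[(n-m) mod 3]

Computing each output sample:
(x ⊛ y)[0] = -9
(x ⊛ y)[1] = -18
(x ⊛ y)[2] = -9

x ⊛ y = [-9, -18, -9]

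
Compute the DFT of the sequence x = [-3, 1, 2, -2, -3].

X[k] = Σ(n=0 to 4) x[n] · ω_5^(nk)
where ω_5 = e^(-2πi/5)

Computing each X[k]:
X[0] = -5
X[1] = -3.6180-6.1554i
X[2] = -1.3820+1.4531i
X[3] = -1.3820-1.4531i
X[4] = -3.6180+6.1554i

X = [-5, -3.6180-6.1554i, -1.3820+1.4531i, -1.3820-1.4531i, -3.6180+6.1554i]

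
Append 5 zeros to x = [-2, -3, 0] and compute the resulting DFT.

Original 3-point DFT: [-5, -0.5000+2.5981i, -0.5000-2.5981i]
Zero-padded 8-point DFT provides frequency interpolation.

DFT_8([x, 0, ...]) = [-5, -4.1213+2.1213i, -2+3i, 0.1213+2.1213i, 1, 0.1213-2.1213i, -2-3i, -4.1213-2.1213i]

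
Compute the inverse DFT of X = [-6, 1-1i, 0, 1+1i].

x[n] = (1/4) Σ(k=0 to 3) X[k] · e^(2πikn/4)

Computing each x[n]:
x[0] = -1
x[1] = -1
x[2] = -2
x[3] = -2

x = [-1, -1, -2, -2]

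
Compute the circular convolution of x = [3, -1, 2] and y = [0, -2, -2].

(x ⊛ y)[n] = Σ(m=0 to 2) x[m] · y[(n-m) mod 3]

Computing each output sample:
(x ⊛ y)[0] = -2
(x ⊛ y)[1] = -10
(x ⊛ y)[2] = -4

x ⊛ y = [-2, -10, -4]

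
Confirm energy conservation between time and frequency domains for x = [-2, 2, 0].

Time domain:
Σ|x[n]|² = |-2|² + |2|² + |0|² = 8.0000

Frequency domain:
(1/3)Σ|X[k]|² = (1/3)(|0|² + |-3.0000-1.7321i|² + |-3.0000+1.7321i|²) = (1/3)·24.0000 = 8.0000

Both sides agree, confirming Parseval's theorem.

Σ|x[n]|² = (1/N)Σ|X[k]|² = 8.0000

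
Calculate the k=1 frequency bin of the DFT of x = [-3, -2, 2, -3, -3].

X[1] = Σ(n=0 to 4) x[n] · ω_5^(1n) where ω_5 = e^(-2πi/5)
= (-3)·ω_5^0 + (-2)·ω_5^1 + (2)·ω_5^2 + (-3)·ω_5^3 + (-3)·ω_5^4

X[1] = -3.7361-3.8900i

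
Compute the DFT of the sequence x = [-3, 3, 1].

X[k] = Σ(n=0 to 2) x[n] · ω_3^(nk)
where ω_3 = e^(-2πi/3)

Computing each X[k]:
X[0] = 1
X[1] = -5.0000-1.7321i
X[2] = -5.0000+1.7321i

X = [1, -5.0000-1.7321i, -5.0000+1.7321i]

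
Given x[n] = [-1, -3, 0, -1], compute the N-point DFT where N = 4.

X[k] = Σ(n=0 to 3) x[n] · ω_4^(nk)
where ω_4 = e^(-2πi/4)

Computing each X[k]:
X[0] = -5
X[1] = -1+2i
X[2] = 3
X[3] = -1-2i

X = [-5, -1+2i, 3, -1-2i]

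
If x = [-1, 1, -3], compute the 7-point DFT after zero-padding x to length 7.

Original 3-point DFT: [-3, -3.4641i, 3.4641i]
Zero-padded 7-point DFT provides frequency interpolation.

DFT_7([x, 0, ...]) = [-3, 0.2911+2.1430i, 1.4804-2.2766i, -3.7714-2.7794i, -3.7714+2.7794i, 1.4804+2.2766i, 0.2911-2.1430i]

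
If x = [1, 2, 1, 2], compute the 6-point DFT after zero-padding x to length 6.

Original 4-point DFT: [6, 0, -2, 0]
Zero-padded 6-point DFT provides frequency interpolation.

DFT_6([x, 0, ...]) = [6, -0.5000-2.5981i, 1.5000-0.8660i, -2, 1.5000+0.8660i, -0.5000+2.5981i]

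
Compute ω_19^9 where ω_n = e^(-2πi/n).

ω_19^9 = e^(-2πi·9/19)
= cos(-2π·9/19) + i·sin(-2π·9/19)
= cos(-18π/19) + i·sin(-18π/19)

ω_19^9 = cos(-18π/19) + i·sin(-18π/19) = -0.9864-0.1646i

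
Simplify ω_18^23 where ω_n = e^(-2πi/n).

Since ω_18^18 = 1, powers reduce modulo 18.
23 mod 18 = 5
So ω_18^23 = ω_18^5 = e^(-2πi·5/18)

ω_18^23 = ω_18^5 = -0.1736-0.9848i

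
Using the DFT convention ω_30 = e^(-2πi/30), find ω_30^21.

ω_30^21 = e^(-2πi·21/30)
= cos(-2π·21/30) + i·sin(-2π·21/30)
= cos(-42π/30) + i·sin(-42π/30)

ω_30^21 = cos(-42π/30) + i·sin(-42π/30) = -0.3090+0.9511i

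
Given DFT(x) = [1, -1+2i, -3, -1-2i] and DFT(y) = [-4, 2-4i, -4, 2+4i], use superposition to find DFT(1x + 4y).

By linearity: DFT(1x + 4y) = 1·DFT(x) + 4·DFT(y)
= 1·[1, -1+2i, -3, -1-2i] + 4·[-4, 2-4i, -4, 2+4i]

Computing element-wise:
Z[0] = 1·(1) + 4·(-4) = -15
Z[1] = 1·(-1+2i) + 4·(2-4i) = 7-14i
Z[2] = 1·(-3) + 4·(-4) = -19
Z[3] = 1·(-1-2i) + 4·(2+4i) = 7+14i

DFT(1x + 4y) = 1·X + 4·Y = [-15, 7-14i, -19, 7+14i]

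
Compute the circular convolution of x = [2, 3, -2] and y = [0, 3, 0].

(x ⊛ y)[n] = Σ(m=0 to 2) x[m] · y[(n-m) mod 3]

Computing each output sample:
(x ⊛ y)[0] = -6
(x ⊛ y)[1] = 6
(x ⊛ y)[2] = 9

x ⊛ y = [-6, 6, 9]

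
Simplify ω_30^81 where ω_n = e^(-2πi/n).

Since ω_30^30 = 1, powers reduce modulo 30.
81 mod 30 = 21
So ω_30^81 = ω_30^21 = e^(-2πi·21/30)

ω_30^81 = ω_30^21 = -0.3090+0.9511i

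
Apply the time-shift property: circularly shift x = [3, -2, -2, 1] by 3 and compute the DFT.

Time shift by 3: X_shifted[k] = ω_4^(3k) · X[k]
Shifted x = [-2, -2, 1, 3]

DFT(x[n-3]) = [0, -3+5i, -2, -3-5i]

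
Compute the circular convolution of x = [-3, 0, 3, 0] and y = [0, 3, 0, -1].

(x ⊛ y)[n] = Σ(m=0 to 3) x[m] · y[(n-m) mod 4]

Computing each output sample:
(x ⊛ y)[0] = 0
(x ⊛ y)[1] = -12
(x ⊛ y)[2] = 0
(x ⊛ y)[3] = 12

x ⊛ y = [0, -12, 0, 12]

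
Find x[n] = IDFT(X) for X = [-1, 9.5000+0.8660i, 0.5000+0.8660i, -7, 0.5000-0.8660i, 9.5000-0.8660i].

x[n] = (1/6) Σ(k=0 to 5) X[k] · e^(2πikn/6)

Computing each x[n]:
x[0] = 2
x[1] = 2
x[2] = -3
x[3] = -2
x[4] = -3
x[5] = 3

x = [2, 2, -3, -2, -3, 3]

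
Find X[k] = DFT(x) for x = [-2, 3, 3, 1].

X[k] = Σ(n=0 to 3) x[n] · ω_4^(nk)
where ω_4 = e^(-2πi/4)

Computing each X[k]:
X[0] = 5
X[1] = -5-2i
X[2] = -3
X[3] = -5+2i

X = [5, -5-2i, -3, -5+2i]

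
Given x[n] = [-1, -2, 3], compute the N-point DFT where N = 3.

X[k] = Σ(n=0 to 2) x[n] · ω_3^(nk)
where ω_3 = e^(-2πi/3)

Computing each X[k]:
X[0] = 0
X[1] = -1.5000+4.3301i
X[2] = -1.5000-4.3301i

X = [0, -1.5000+4.3301i, -1.5000-4.3301i]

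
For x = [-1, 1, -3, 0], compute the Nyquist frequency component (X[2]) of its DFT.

X[2] = Σ(n=0 to 3) x[n] · ω_4^(2n) where ω_4 = e^(-2πi/4)
= (-1)·ω_4^0 + (1)·ω_4^2 + (-3)·ω_4^4 + (0)·ω_4^6

X[2] = -5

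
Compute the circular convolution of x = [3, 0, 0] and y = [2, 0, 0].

(x ⊛ y)[n] = Σ(m=0 to 2) x[m] · y[(n-m) mod 3]

Computing each output sample:
(x ⊛ y)[0] = 6
(x ⊛ y)[1] = 0
(x ⊛ y)[2] = 0

x ⊛ y = [6, 0, 0]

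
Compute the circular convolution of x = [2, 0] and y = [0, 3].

(x ⊛ y)[n] = Σ(m=0 to 1) x[m] · y[(n-m) mod 2]

Computing each output sample:
(x ⊛ y)[0] = 0
(x ⊛ y)[1] = 6

x ⊛ y = [0, 6]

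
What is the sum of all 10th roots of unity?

Sum of all nth roots of unity equals 0 for n > 1 (geometric series with r ≠ 1).

0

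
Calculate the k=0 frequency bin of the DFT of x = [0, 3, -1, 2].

X[0] = Σ(n=0 to 3) x[n] · ω_4^0 = Σ x[n]
= (0) + (3) + (-1) + (2)

X[0] = 4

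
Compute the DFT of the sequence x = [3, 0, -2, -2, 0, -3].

X[k] = Σ(n=0 to 5) x[n] · ω_6^(nk)
where ω_6 = e^(-2πi/6)

Computing each X[k]:
X[0] = -4
X[1] = 4.5000-0.8660i
X[2] = 3.5000-4.3301i
X[3] = 6
X[4] = 3.5000+4.3301i
X[5] = 4.5000+0.8660i

X = [-4, 4.5000-0.8660i, 3.5000-4.3301i, 6, 3.5000+4.3301i, 4.5000+0.8660i]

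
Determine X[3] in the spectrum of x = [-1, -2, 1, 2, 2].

X[3] = Σ(n=0 to 4) x[n] · ω_5^(3n) where ω_5 = e^(-2πi/5)
= (-1)·ω_5^0 + (-2)·ω_5^3 + (1)·ω_5^6 + (2)·ω_5^9 + (2)·ω_5^12

X[3] = -0.0729-1.4001i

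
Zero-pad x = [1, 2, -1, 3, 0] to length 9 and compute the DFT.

Original 5-point DFT: [5, 0.4490i, -4.9798i, 4.9798i, -0.4490i]
Zero-padded 9-point DFT provides frequency interpolation.

DFT_9([x, 0, ...]) = [5, 0.8584-2.8988i, 0.7870+0.9705i, 3.5000-2.5981i, -3.1454-3.9249i, -3.1454+3.9249i, 3.5000+2.5981i, 0.7870-0.9705i, 0.8584+2.8988i]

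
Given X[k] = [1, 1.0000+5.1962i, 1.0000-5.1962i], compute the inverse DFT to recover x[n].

x[n] = (1/3) Σ(k=0 to 2) X[k] · e^(2πikn/3)

Computing each x[n]:
x[0] = 1
x[1] = -3
x[2] = 3

x = [1, -3, 3]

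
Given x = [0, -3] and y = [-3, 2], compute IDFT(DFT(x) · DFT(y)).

(x ⊛ y)[n] = Σ(m=0 to 1) x[m] · y[(n-m) mod 2]

Computing each output sample:
(x ⊛ y)[0] = -6
(x ⊛ y)[1] = 9

x ⊛ y = [-6, 9]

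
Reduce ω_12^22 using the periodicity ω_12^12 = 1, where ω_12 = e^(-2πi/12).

Since ω_12^12 = 1, powers reduce modulo 12.
22 mod 12 = 10
So ω_12^22 = ω_12^10 = e^(-2πi·10/12)

ω_12^22 = ω_12^10 = 0.5000+0.8660i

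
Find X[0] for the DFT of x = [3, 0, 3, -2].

X[0] = Σ(n=0 to 3) x[n] · ω_4^0 = Σ x[n]
= (3) + (0) + (3) + (-2)

X[0] = 4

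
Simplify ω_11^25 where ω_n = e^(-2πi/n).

Since ω_11^11 = 1, powers reduce modulo 11.
25 mod 11 = 3
So ω_11^25 = ω_11^3 = e^(-2πi·3/11)

ω_11^25 = ω_11^3 = -0.1423-0.9898i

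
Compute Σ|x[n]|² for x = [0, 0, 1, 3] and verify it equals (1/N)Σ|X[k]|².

Time domain:
Σ|x[n]|² = |0|² + |0|² + |1|² + |3|² = 10.0000

Frequency domain:
(1/4)Σ|X[k]|² = (1/4)(|4|² + |-1+3i|² + |-2|² + |-1-3i|²) = (1/4)·40.0000 = 10.0000

Both sides agree, confirming Parseval's theorem.

Σ|x[n]|² = (1/N)Σ|X[k]|² = 10.0000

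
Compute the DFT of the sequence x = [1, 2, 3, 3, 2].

X[k] = Σ(n=0 to 4) x[n] · ω_5^(nk)
where ω_5 = e^(-2πi/5)

Computing each X[k]:
X[0] = 11
X[1] = -2.6180
X[2] = -0.3820
X[3] = -0.3820
X[4] = -2.6180

X = [11, -2.6180, -0.3820, -0.3820, -2.6180]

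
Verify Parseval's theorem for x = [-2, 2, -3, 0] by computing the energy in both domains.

Time domain:
Σ|x[n]|² = |-2|² + |2|² + |-3|² + |0|² = 17.0000

Frequency domain:
(1/4)Σ|X[k]|² = (1/4)(|-3|² + |1-2i|² + |-7|² + |1+2i|²) = (1/4)·68.0000 = 17.0000

Both sides agree, confirming Parseval's theorem.

Σ|x[n]|² = (1/N)Σ|X[k]|² = 17.0000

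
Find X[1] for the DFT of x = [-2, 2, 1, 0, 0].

X[1] = Σ(n=0 to 4) x[n] · ω_5^(1n) where ω_5 = e^(-2πi/5)
= (-2)·ω_5^0 + (2)·ω_5^1 + (1)·ω_5^2 + (0)·ω_5^3 + (0)·ω_5^4

X[1] = -2.1910-2.4899i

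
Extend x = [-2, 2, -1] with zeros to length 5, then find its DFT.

Original 3-point DFT: [-1, -2.5000-2.5981i, -2.5000+2.5981i]
Zero-padded 5-point DFT provides frequency interpolation.

DFT_5([x, 0, ...]) = [-1, -0.5729-1.3143i, -3.9271-2.1266i, -3.9271+2.1266i, -0.5729+1.3143i]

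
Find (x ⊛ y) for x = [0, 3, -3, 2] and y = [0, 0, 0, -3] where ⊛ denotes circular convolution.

(x ⊛ y)[n] = Σ(m=0 to 3) x[m] · y[(n-m) mod 4]

Computing each output sample:
(x ⊛ y)[0] = -9
(x ⊛ y)[1] = 9
(x ⊛ y)[2] = -6
(x ⊛ y)[3] = 0

x ⊛ y = [-9, 9, -6, 0]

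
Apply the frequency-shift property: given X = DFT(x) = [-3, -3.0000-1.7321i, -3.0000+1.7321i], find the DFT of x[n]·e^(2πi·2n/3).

Modulation property: DFT(ω_3^(-2n)·x[n]) = X[(k-2) mod 3], so circularly shift X by 2 positions.

X[k-2] = [-3.0000-1.7321i, -3.0000+1.7321i, -3]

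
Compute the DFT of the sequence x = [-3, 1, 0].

X[k] = Σ(n=0 to 2) x[n] · ω_3^(nk)
where ω_3 = e^(-2πi/3)

Computing each X[k]:
X[0] = -2
X[1] = -3.5000-0.8660i
X[2] = -3.5000+0.8660i

X = [-2, -3.5000-0.8660i, -3.5000+0.8660i]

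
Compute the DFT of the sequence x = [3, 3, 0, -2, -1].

X[k] = Σ(n=0 to 4) x[n] · ω_5^(nk)
where ω_5 = e^(-2πi/5)

Computing each X[k]:
X[0] = 3
X[1] = 5.2361-4.9798i
X[2] = 0.7639-0.4490i
X[3] = 0.7639+0.4490i
X[4] = 5.2361+4.9798i

X = [3, 5.2361-4.9798i, 0.7639-0.4490i, 0.7639+0.4490i, 5.2361+4.9798i]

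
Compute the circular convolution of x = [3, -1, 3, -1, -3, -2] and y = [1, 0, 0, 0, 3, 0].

(x ⊛ y)[n] = Σ(m=0 to 5) x[m] · y[(n-m) mod 6]

Computing each output sample:
(x ⊛ y)[0] = 12
(x ⊛ y)[1] = -4
(x ⊛ y)[2] = -6
(x ⊛ y)[3] = -7
(x ⊛ y)[4] = 6
(x ⊛ y)[5] = -5

x ⊛ y = [12, -4, -6, -7, 6, -5]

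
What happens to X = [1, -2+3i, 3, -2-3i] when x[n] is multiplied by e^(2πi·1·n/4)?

Modulation property: DFT(ω_4^(-1n)·x[n]) = X[(k-1) mod 4], so circularly shift X by 1 positions.

X[k-1] = [-2-3i, 1, -2+3i, 3]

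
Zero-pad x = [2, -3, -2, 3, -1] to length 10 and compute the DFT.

Original 5-point DFT: [-1, -0.0451+4.8410i, 5.5451-3.5797i, 5.5451+3.5797i, -0.0451-4.8410i]
Zero-padded 10-point DFT provides frequency interpolation.

DFT_10([x, 0, ...]) = [-1, -1.1631+1.4001i, -0.0451+4.8410i, 6.6631+4.3920i, 5.5451-3.5797i, -1, 5.5451+3.5797i, 6.6631-4.3920i, -0.0451-4.8410i, -1.1631-1.4001i]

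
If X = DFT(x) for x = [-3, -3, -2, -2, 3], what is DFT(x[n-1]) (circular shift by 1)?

Time shift by 1: X_shifted[k] = ω_5^(1k) · X[k]
Shifted x = [3, -3, -3, -2, -2]

DFT(x[n-1]) = [-7, 5.5000+1.5388i, 5.5000-0.3633i, 5.5000+0.3633i, 5.5000-1.5388i]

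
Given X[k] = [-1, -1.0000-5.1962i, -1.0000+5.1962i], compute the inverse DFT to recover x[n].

x[n] = (1/3) Σ(k=0 to 2) X[k] · e^(2πikn/3)

Computing each x[n]:
x[0] = -1
x[1] = 3
x[2] = -3

x = [-1, 3, -3]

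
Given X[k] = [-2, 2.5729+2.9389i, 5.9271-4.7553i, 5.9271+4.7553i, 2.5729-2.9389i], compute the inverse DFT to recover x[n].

x[n] = (1/5) Σ(k=0 to 4) X[k] · e^(2πikn/5)

Computing each x[n]:
x[0] = 3
x[1] = -2
x[2] = -3
x[3] = 2
x[4] = -2

x = [3, -2, -3, 2, -2]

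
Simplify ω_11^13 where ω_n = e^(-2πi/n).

Since ω_11^11 = 1, powers reduce modulo 11.
13 mod 11 = 2
So ω_11^13 = ω_11^2 = e^(-2πi·2/11)

ω_11^13 = ω_11^2 = 0.4154-0.9096i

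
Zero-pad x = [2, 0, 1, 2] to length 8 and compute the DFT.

Original 4-point DFT: [5, 1+2i, 1, 1-2i]
Zero-padded 8-point DFT provides frequency interpolation.

DFT_8([x, 0, ...]) = [5, 0.5858-2.4142i, 1+2i, 3.4142-0.4142i, 1, 3.4142+0.4142i, 1-2i, 0.5858+2.4142i]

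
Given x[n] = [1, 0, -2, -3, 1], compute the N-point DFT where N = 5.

X[k] = Σ(n=0 to 4) x[n] · ω_5^(nk)
where ω_5 = e^(-2πi/5)

Computing each X[k]:
X[0] = -3
X[1] = 5.3541+0.3633i
X[2] = -1.3541+1.5388i
X[3] = -1.3541-1.5388i
X[4] = 5.3541-0.3633i

X = [-3, 5.3541+0.3633i, -1.3541+1.5388i, -1.3541-1.5388i, 5.3541-0.3633i]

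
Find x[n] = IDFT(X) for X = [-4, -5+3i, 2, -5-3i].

x[n] = (1/4) Σ(k=0 to 3) X[k] · e^(2πikn/4)

Computing each x[n]:
x[0] = -3
x[1] = -3
x[2] = 2
x[3] = 0

x = [-3, -3, 2, 0]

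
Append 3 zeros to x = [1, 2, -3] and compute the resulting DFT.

Original 3-point DFT: [0, 1.5000-4.3301i, 1.5000+4.3301i]
Zero-padded 6-point DFT provides frequency interpolation.

DFT_6([x, 0, ...]) = [0, 3.5000+0.8660i, 1.5000-4.3301i, -4, 1.5000+4.3301i, 3.5000-0.8660i]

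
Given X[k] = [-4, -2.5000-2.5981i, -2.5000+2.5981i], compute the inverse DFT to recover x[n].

x[n] = (1/3) Σ(k=0 to 2) X[k] · e^(2πikn/3)

Computing each x[n]:
x[0] = -3
x[1] = 1
x[2] = -2

x = [-3, 1, -2]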